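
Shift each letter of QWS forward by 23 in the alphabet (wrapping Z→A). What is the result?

NTP

Q(16): 16+23=39≡13 → N
W(22): 22+23=45≡19 → T
S(18): 18+23=41≡15 → P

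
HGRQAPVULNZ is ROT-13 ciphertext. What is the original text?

H(7): 7−13=-6≡20 → U
G(6): 6−13=-7≡19 → T
R(17): 17−13=4 → E
Q(16): 16−13=3 → D
A(0): 0−13=-13≡13 → N
P(15): 15−13=2 → C
V(21): 21−13=8 → I
U(20): 20−13=7 → H
L(11): 11−13=-2≡24 → Y
N(13): 13−13=0 → A
Z(25): 25−13=12 → M

UTEDNCIHYAM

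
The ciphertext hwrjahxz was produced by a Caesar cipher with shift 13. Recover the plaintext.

ujewnukm

h(7): 7−13=-6≡20 → u
w(22): 22−13=9 → j
r(17): 17−13=4 → e
j(9): 9−13=-4≡22 → w
a(0): 0−13=-13≡13 → n
h(7): 7−13=-6≡20 → u
x(23): 23−13=10 → k
z(25): 25−13=12 → m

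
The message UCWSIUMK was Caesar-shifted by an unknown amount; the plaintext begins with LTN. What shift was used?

From the crib: U(20)−L(11)=9, so the shift is 9.

9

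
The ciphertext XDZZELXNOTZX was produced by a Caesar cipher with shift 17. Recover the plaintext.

GMIINUGWXCIG

X(23): 23−17=6 → G
D(3): 3−17=-14≡12 → M
Z(25): 25−17=8 → I
Z(25): 25−17=8 → I
E(4): 4−17=-13≡13 → N
L(11): 11−17=-6≡20 → U
X(23): 23−17=6 → G
N(13): 13−17=-4≡22 → W
O(14): 14−17=-3≡23 → X
T(19): 19−17=2 → C
Z(25): 25−17=8 → I
X(23): 23−17=6 → G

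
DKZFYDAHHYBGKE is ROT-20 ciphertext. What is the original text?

D(3): 3−20=-17≡9 → J
K(10): 10−20=-10≡16 → Q
Z(25): 25−20=5 → F
F(5): 5−20=-15≡11 → L
Y(24): 24−20=4 → E
D(3): 3−20=-17≡9 → J
A(0): 0−20=-20≡6 → G
H(7): 7−20=-13≡13 → N
H(7): 7−20=-13≡13 → N
Y(24): 24−20=4 → E
B(1): 1−20=-19≡7 → H
G(6): 6−20=-14≡12 → M
K(10): 10−20=-10≡16 → Q
E(4): 4−20=-16≡10 → K

JQFLEJGNNEHMQK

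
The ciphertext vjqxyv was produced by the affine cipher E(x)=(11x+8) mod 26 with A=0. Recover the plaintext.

ntwzsn

The inverse of 11 mod 26 is 19, since 11·19=209≡1. Apply D(y)=19·(y−8) mod 26:
v(21): 19·(21−8)=247≡13 → n
j(9): 19·(9−8)=19 → t
q(16): 19·(16−8)=152≡22 → w
x(23): 19·(23−8)=285≡25 → z
y(24): 19·(24−8)=304≡18 → s
v(21): 19·(21−8)=247≡13 → n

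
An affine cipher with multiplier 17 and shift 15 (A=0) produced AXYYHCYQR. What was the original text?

TCZZYNZXU

The inverse of 17 mod 26 is 23, since 17·23=391≡1. Apply D(y)=23·(y−15) mod 26:
A(0): 23·(0−15)=-345≡19 → T
X(23): 23·(23−15)=184≡2 → C
Y(24): 23·(24−15)=207≡25 → Z
Y(24): 23·(24−15)=207≡25 → Z
H(7): 23·(7−15)=-184≡24 → Y
C(2): 23·(2−15)=-299≡13 → N
Y(24): 23·(24−15)=207≡25 → Z
Q(16): 23·(16−15)=23 → X
R(17): 23·(17−15)=46≡20 → U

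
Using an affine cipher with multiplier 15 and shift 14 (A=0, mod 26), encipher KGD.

IAH

K(10): 15·10+14=164≡8 → I
G(6): 15·6+14=104≡0 → A
D(3): 15·3+14=59≡7 → H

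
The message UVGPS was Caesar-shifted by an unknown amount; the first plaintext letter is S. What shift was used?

From the crib: U(20)−S(18)=2, so the shift is 2.

2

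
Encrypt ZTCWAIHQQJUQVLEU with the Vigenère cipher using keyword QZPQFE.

Repeat the key across the message: QZPQFEQZPQFEQZPQ
Z(25)+Q(16): 41≡15 → P
T(19)+Z(25): 44≡18 → S
C(2)+P(15): 17 → R
W(22)+Q(16): 38≡12 → M
A(0)+F(5): 5 → F
I(8)+E(4): 12 → M
H(7)+Q(16): 23 → X
Q(16)+Z(25): 41≡15 → P
Q(16)+P(15): 31≡5 → F
J(9)+Q(16): 25 → Z
U(20)+F(5): 25 → Z
Q(16)+E(4): 20 → U
V(21)+Q(16): 37≡11 → L
L(11)+Z(25): 36≡10 → K
E(4)+P(15): 19 → T
U(20)+Q(16): 36≡10 → K

PSRMFMXPFZZULKTK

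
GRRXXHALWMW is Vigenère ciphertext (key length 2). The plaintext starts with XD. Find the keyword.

Subtract each crib letter from the matching ciphertext letter (mod 26):
G(6)−X(23)=-17≡9 → J
R(17)−D(3)=14 → O

JO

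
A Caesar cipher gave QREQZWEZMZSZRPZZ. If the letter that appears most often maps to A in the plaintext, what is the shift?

The most frequent ciphertext letter is Z (appears 6 times).
Z is position 25; A is position 0.
Shift = 25.

25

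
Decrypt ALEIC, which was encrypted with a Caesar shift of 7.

TEXBV

A(0): 0−7=-7≡19 → T
L(11): 11−7=4 → E
E(4): 4−7=-3≡23 → X
I(8): 8−7=1 → B
C(2): 2−7=-5≡21 → V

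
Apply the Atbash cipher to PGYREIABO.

P(15) → K(10)
G(6) → T(19)
Y(24) → B(1)
R(17) → I(8)
E(4) → V(21)
I(8) → R(17)
A(0) → Z(25)
B(1) → Y(24)
O(14) → L(11)

KTBIVRZYL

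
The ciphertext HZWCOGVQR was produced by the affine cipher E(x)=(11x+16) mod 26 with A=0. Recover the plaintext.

LPKUOSRAT

The inverse of 11 mod 26 is 19, since 11·19=209≡1. Apply D(y)=19·(y−16) mod 26:
H(7): 19·(7−16)=-171≡11 → L
Z(25): 19·(25−16)=171≡15 → P
W(22): 19·(22−16)=114≡10 → K
C(2): 19·(2−16)=-266≡20 → U
O(14): 19·(14−16)=-38≡14 → O
G(6): 19·(6−16)=-190≡18 → S
V(21): 19·(21−16)=95≡17 → R
Q(16): 19·(16−16)=0 → A
R(17): 19·(17−16)=19 → T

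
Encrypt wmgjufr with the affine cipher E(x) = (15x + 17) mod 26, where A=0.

w(22): 15·22+17=347≡9 → j
m(12): 15·12+17=197≡15 → p
g(6): 15·6+17=107≡3 → d
j(9): 15·9+17=152≡22 → w
u(20): 15·20+17=317≡5 → f
f(5): 15·5+17=92≡14 → o
r(17): 15·17+17=272≡12 → m

jpdwfom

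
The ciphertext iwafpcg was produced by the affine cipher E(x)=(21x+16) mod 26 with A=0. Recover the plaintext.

meyxvic

The inverse of 21 mod 26 is 5, since 21·5=105≡1. Apply D(y)=5·(y−16) mod 26:
i(8): 5·(8−16)=-40≡12 → m
w(22): 5·(22−16)=30≡4 → e
a(0): 5·(0−16)=-80≡24 → y
f(5): 5·(5−16)=-55≡23 → x
p(15): 5·(15−16)=-5≡21 → v
c(2): 5·(2−16)=-70≡8 → i
g(6): 5·(6−16)=-50≡2 → c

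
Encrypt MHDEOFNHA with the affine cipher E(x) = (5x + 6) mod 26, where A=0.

OPVAYFTPG

M(12): 5·12+6=66≡14 → O
H(7): 5·7+6=41≡15 → P
D(3): 5·3+6=21 → V
E(4): 5·4+6=26≡0 → A
O(14): 5·14+6=76≡24 → Y
F(5): 5·5+6=31≡5 → F
N(13): 5·13+6=71≡19 → T
H(7): 5·7+6=41≡15 → P
A(0): 5·0+6=6 → G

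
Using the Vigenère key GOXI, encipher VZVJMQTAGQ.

BNSRSEQIME

Repeat the key across the message: GOXIGOXIGO
V(21)+G(6): 27≡1 → B
Z(25)+O(14): 39≡13 → N
V(21)+X(23): 44≡18 → S
J(9)+I(8): 17 → R
M(12)+G(6): 18 → S
Q(16)+O(14): 30≡4 → E
T(19)+X(23): 42≡16 → Q
A(0)+I(8): 8 → I
G(6)+G(6): 12 → M
Q(16)+O(14): 30≡4 → E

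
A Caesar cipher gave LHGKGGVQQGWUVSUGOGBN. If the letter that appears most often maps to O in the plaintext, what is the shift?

18

The most frequent ciphertext letter is G (appears 6 times).
G is position 6; O is position 14.
Shift = -8≡18.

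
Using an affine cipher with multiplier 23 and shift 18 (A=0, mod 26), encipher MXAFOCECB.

M(12): 23·12+18=294≡8 → I
X(23): 23·23+18=547≡1 → B
A(0): 23·0+18=18 → S
F(5): 23·5+18=133≡3 → D
O(14): 23·14+18=340≡2 → C
C(2): 23·2+18=64≡12 → M
E(4): 23·4+18=110≡6 → G
C(2): 23·2+18=64≡12 → M
B(1): 23·1+18=41≡15 → P

IBSDCMGMP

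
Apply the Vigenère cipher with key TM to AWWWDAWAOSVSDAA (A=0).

Repeat the key across the message: TMTMTMTMTMTMTMT
A(0)+T(19): 19 → T
W(22)+M(12): 34≡8 → I
W(22)+T(19): 41≡15 → P
W(22)+M(12): 34≡8 → I
D(3)+T(19): 22 → W
A(0)+M(12): 12 → M
W(22)+T(19): 41≡15 → P
A(0)+M(12): 12 → M
O(14)+T(19): 33≡7 → H
S(18)+M(12): 30≡4 → E
V(21)+T(19): 40≡14 → O
S(18)+M(12): 30≡4 → E
D(3)+T(19): 22 → W
A(0)+M(12): 12 → M
A(0)+T(19): 19 → T

TIPIWMPMHEOEWMT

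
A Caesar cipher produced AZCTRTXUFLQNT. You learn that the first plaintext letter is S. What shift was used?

8

From the crib: A(0)−S(18)=-18≡8, so the shift is 8.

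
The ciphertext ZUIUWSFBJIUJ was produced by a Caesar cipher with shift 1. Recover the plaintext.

Z(25): 25−1=24 → Y
U(20): 20−1=19 → T
I(8): 8−1=7 → H
U(20): 20−1=19 → T
W(22): 22−1=21 → V
S(18): 18−1=17 → R
F(5): 5−1=4 → E
B(1): 1−1=0 → A
J(9): 9−1=8 → I
I(8): 8−1=7 → H
U(20): 20−1=19 → T
J(9): 9−1=8 → I

YTHTVREAIHTI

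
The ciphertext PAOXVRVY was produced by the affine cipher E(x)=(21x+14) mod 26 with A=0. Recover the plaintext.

The inverse of 21 mod 26 is 5, since 21·5=105≡1. Apply D(y)=5·(y−14) mod 26:
P(15): 5·(15−14)=5 → F
A(0): 5·(0−14)=-70≡8 → I
O(14): 5·(14−14)=0 → A
X(23): 5·(23−14)=45≡19 → T
V(21): 5·(21−14)=35≡9 → J
R(17): 5·(17−14)=15 → P
V(21): 5·(21−14)=35≡9 → J
Y(24): 5·(24−14)=50≡24 → Y

FIATJPJY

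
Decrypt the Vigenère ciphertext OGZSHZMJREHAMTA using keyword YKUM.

Repeat the key across the ciphertext: YKUMYKUMYKUMYKU
O(14)−Y(24): -10≡16 → Q
G(6)−K(10): -4≡22 → W
Z(25)−U(20): 5 → F
S(18)−M(12): 6 → G
H(7)−Y(24): -17≡9 → J
Z(25)−K(10): 15 → P
M(12)−U(20): -8≡18 → S
J(9)−M(12): -3≡23 → X
R(17)−Y(24): -7≡19 → T
E(4)−K(10): -6≡20 → U
H(7)−U(20): -13≡13 → N
A(0)−M(12): -12≡14 → O
M(12)−Y(24): -12≡14 → O
T(19)−K(10): 9 → J
A(0)−U(20): -20≡6 → G

QWFGJPSXTUNOOJG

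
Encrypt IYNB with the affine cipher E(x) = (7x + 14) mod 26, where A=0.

SABV

I(8): 7·8+14=70≡18 → S
Y(24): 7·24+14=182≡0 → A
N(13): 7·13+14=105≡1 → B
B(1): 7·1+14=21 → V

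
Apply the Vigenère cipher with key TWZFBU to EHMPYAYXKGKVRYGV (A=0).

XDLUZURTJLLPKUFA

Repeat the key across the message: TWZFBUTWZFBUTWZF
E(4)+T(19): 23 → X
H(7)+W(22): 29≡3 → D
M(12)+Z(25): 37≡11 → L
P(15)+F(5): 20 → U
Y(24)+B(1): 25 → Z
A(0)+U(20): 20 → U
Y(24)+T(19): 43≡17 → R
X(23)+W(22): 45≡19 → T
K(10)+Z(25): 35≡9 → J
G(6)+F(5): 11 → L
K(10)+B(1): 11 → L
V(21)+U(20): 41≡15 → P
R(17)+T(19): 36≡10 → K
Y(24)+W(22): 46≡20 → U
G(6)+Z(25): 31≡5 → F
V(21)+F(5): 26≡0 → A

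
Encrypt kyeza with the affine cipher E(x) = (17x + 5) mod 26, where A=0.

txvof

k(10): 17·10+5=175≡19 → t
y(24): 17·24+5=413≡23 → x
e(4): 17·4+5=73≡21 → v
z(25): 17·25+5=430≡14 → o
a(0): 17·0+5=5 → f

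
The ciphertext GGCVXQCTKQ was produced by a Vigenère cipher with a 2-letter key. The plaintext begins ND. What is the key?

Subtract each crib letter from the matching ciphertext letter (mod 26):
G(6)−N(13)=-7≡19 → T
G(6)−D(3)=3 → D

TD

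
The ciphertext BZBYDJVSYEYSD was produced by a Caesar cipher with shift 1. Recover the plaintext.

B(1): 1−1=0 → A
Z(25): 25−1=24 → Y
B(1): 1−1=0 → A
Y(24): 24−1=23 → X
D(3): 3−1=2 → C
J(9): 9−1=8 → I
V(21): 21−1=20 → U
S(18): 18−1=17 → R
Y(24): 24−1=23 → X
E(4): 4−1=3 → D
Y(24): 24−1=23 → X
S(18): 18−1=17 → R
D(3): 3−1=2 → C

AYAXCIURXDXRC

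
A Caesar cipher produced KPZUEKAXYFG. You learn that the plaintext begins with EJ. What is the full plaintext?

From the crib: K(10)−E(4)=6, so the shift is 6.
Subtract 6 from each ciphertext letter:
K(10): 10−6=4 → E
P(15): 15−6=9 → J
Z(25): 25−6=19 → T
U(20): 20−6=14 → O
E(4): 4−6=-2≡24 → Y
K(10): 10−6=4 → E
A(0): 0−6=-6≡20 → U
X(23): 23−6=17 → R
Y(24): 24−6=18 → S
F(5): 5−6=-1≡25 → Z
G(6): 6−6=0 → A

EJTOYEURSZA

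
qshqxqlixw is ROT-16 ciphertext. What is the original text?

q(16): 16−16=0 → a
s(18): 18−16=2 → c
h(7): 7−16=-9≡17 → r
q(16): 16−16=0 → a
x(23): 23−16=7 → h
q(16): 16−16=0 → a
l(11): 11−16=-5≡21 → v
i(8): 8−16=-8≡18 → s
x(23): 23−16=7 → h
w(22): 22−16=6 → g

acrahavshg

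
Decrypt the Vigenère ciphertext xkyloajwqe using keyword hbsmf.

qjgzjtieez

Repeat the key across the ciphertext: hbsmfhbsmf
x(23)−h(7): 16 → q
k(10)−b(1): 9 → j
y(24)−s(18): 6 → g
l(11)−m(12): -1≡25 → z
o(14)−f(5): 9 → j
a(0)−h(7): -7≡19 → t
j(9)−b(1): 8 → i
w(22)−s(18): 4 → e
q(16)−m(12): 4 → e
e(4)−f(5): -1≡25 → z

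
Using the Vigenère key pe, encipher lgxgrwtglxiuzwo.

Repeat the key across the message: pepepepepepepep
l(11)+p(15): 26≡0 → a
g(6)+e(4): 10 → k
x(23)+p(15): 38≡12 → m
g(6)+e(4): 10 → k
r(17)+p(15): 32≡6 → g
w(22)+e(4): 26≡0 → a
t(19)+p(15): 34≡8 → i
g(6)+e(4): 10 → k
l(11)+p(15): 26≡0 → a
x(23)+e(4): 27≡1 → b
i(8)+p(15): 23 → x
u(20)+e(4): 24 → y
z(25)+p(15): 40≡14 → o
w(22)+e(4): 26≡0 → a
o(14)+p(15): 29≡3 → d

akmkgaikabxyoad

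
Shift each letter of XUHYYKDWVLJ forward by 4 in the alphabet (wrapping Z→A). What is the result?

BYLCCOHAZPN

X(23): 23+4=27≡1 → B
U(20): 20+4=24 → Y
H(7): 7+4=11 → L
Y(24): 24+4=28≡2 → C
Y(24): 24+4=28≡2 → C
K(10): 10+4=14 → O
D(3): 3+4=7 → H
W(22): 22+4=26≡0 → A
V(21): 21+4=25 → Z
L(11): 11+4=15 → P
J(9): 9+4=13 → N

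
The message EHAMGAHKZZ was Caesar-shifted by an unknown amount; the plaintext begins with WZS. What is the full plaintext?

WZSEYSZCRR

From the crib: E(4)−W(22)=-18≡8, so the shift is 8.
Subtract 8 from each ciphertext letter:
E(4): 4−8=-4≡22 → W
H(7): 7−8=-1≡25 → Z
A(0): 0−8=-8≡18 → S
M(12): 12−8=4 → E
G(6): 6−8=-2≡24 → Y
A(0): 0−8=-8≡18 → S
H(7): 7−8=-1≡25 → Z
K(10): 10−8=2 → C
Z(25): 25−8=17 → R
Z(25): 25−8=17 → R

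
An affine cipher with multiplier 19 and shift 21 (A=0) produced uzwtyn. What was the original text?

pslehq

The inverse of 19 mod 26 is 11, since 19·11=209≡1. Apply D(y)=11·(y−21) mod 26:
u(20): 11·(20−21)=-11≡15 → p
z(25): 11·(25−21)=44≡18 → s
w(22): 11·(22−21)=11 → l
t(19): 11·(19−21)=-22≡4 → e
y(24): 11·(24−21)=33≡7 → h
n(13): 11·(13−21)=-88≡16 → q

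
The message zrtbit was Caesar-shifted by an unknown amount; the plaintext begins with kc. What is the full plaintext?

From the crib: z(25)−k(10)=15, so the shift is 15.
Subtract 15 from each ciphertext letter:
z(25): 25−15=10 → k
r(17): 17−15=2 → c
t(19): 19−15=4 → e
b(1): 1−15=-14≡12 → m
i(8): 8−15=-7≡19 → t
t(19): 19−15=4 → e

kcemte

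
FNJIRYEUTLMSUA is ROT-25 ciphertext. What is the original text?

GOKJSZFVUMNTVB

F(5): 5−25=-20≡6 → G
N(13): 13−25=-12≡14 → O
J(9): 9−25=-16≡10 → K
I(8): 8−25=-17≡9 → J
R(17): 17−25=-8≡18 → S
Y(24): 24−25=-1≡25 → Z
E(4): 4−25=-21≡5 → F
U(20): 20−25=-5≡21 → V
T(19): 19−25=-6≡20 → U
L(11): 11−25=-14≡12 → M
M(12): 12−25=-13≡13 → N
S(18): 18−25=-7≡19 → T
U(20): 20−25=-5≡21 → V
A(0): 0−25=-25≡1 → B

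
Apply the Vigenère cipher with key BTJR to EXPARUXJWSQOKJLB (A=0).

Repeat the key across the message: BTJRBTJRBTJRBTJR
E(4)+B(1): 5 → F
X(23)+T(19): 42≡16 → Q
P(15)+J(9): 24 → Y
A(0)+R(17): 17 → R
R(17)+B(1): 18 → S
U(20)+T(19): 39≡13 → N
X(23)+J(9): 32≡6 → G
J(9)+R(17): 26≡0 → A
W(22)+B(1): 23 → X
S(18)+T(19): 37≡11 → L
Q(16)+J(9): 25 → Z
O(14)+R(17): 31≡5 → F
K(10)+B(1): 11 → L
J(9)+T(19): 28≡2 → C
L(11)+J(9): 20 → U
B(1)+R(17): 18 → S

FQYRSNGAXLZFLCUS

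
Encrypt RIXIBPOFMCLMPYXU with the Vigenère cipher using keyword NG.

Repeat the key across the message: NGNGNGNGNGNGNGNG
R(17)+N(13): 30≡4 → E
I(8)+G(6): 14 → O
X(23)+N(13): 36≡10 → K
I(8)+G(6): 14 → O
B(1)+N(13): 14 → O
P(15)+G(6): 21 → V
O(14)+N(13): 27≡1 → B
F(5)+G(6): 11 → L
M(12)+N(13): 25 → Z
C(2)+G(6): 8 → I
L(11)+N(13): 24 → Y
M(12)+G(6): 18 → S
P(15)+N(13): 28≡2 → C
Y(24)+G(6): 30≡4 → E
X(23)+N(13): 36≡10 → K
U(20)+G(6): 26≡0 → A

EOKOOVBLZIYSCEKA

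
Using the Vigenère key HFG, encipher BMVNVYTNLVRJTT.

IRBUAEASRCWPAY

Repeat the key across the message: HFGHFGHFGHFGHF
B(1)+H(7): 8 → I
M(12)+F(5): 17 → R
V(21)+G(6): 27≡1 → B
N(13)+H(7): 20 → U
V(21)+F(5): 26≡0 → A
Y(24)+G(6): 30≡4 → E
T(19)+H(7): 26≡0 → A
N(13)+F(5): 18 → S
L(11)+G(6): 17 → R
V(21)+H(7): 28≡2 → C
R(17)+F(5): 22 → W
J(9)+G(6): 15 → P
T(19)+H(7): 26≡0 → A
T(19)+F(5): 24 → Y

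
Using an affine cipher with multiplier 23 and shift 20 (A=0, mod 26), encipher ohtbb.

ezprr

o(14): 23·14+20=342≡4 → e
h(7): 23·7+20=181≡25 → z
t(19): 23·19+20=457≡15 → p
b(1): 23·1+20=43≡17 → r
b(1): 23·1+20=43≡17 → r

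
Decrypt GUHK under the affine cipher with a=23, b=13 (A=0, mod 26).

LPCB

The inverse of 23 mod 26 is 17, since 23·17=391≡1. Apply D(y)=17·(y−13) mod 26:
G(6): 17·(6−13)=-119≡11 → L
U(20): 17·(20−13)=119≡15 → P
H(7): 17·(7−13)=-102≡2 → C
K(10): 17·(10−13)=-51≡1 → B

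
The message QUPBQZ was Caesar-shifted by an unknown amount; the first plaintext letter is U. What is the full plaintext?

UYTFUD

From the crib: Q(16)−U(20)=-4≡22, so the shift is 22.
Subtract 22 from each ciphertext letter:
Q(16): 16−22=-6≡20 → U
U(20): 20−22=-2≡24 → Y
P(15): 15−22=-7≡19 → T
B(1): 1−22=-21≡5 → F
Q(16): 16−22=-6≡20 → U
Z(25): 25−22=3 → D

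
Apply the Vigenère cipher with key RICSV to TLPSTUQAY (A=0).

Repeat the key across the message: RICSVRICS
T(19)+R(17): 36≡10 → K
L(11)+I(8): 19 → T
P(15)+C(2): 17 → R
S(18)+S(18): 36≡10 → K
T(19)+V(21): 40≡14 → O
U(20)+R(17): 37≡11 → L
Q(16)+I(8): 24 → Y
A(0)+C(2): 2 → C
Y(24)+S(18): 42≡16 → Q

KTRKOLYCQ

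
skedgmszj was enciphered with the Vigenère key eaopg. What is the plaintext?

Repeat the key across the ciphertext: eaopgeaop
s(18)−e(4): 14 → o
k(10)−a(0): 10 → k
e(4)−o(14): -10≡16 → q
d(3)−p(15): -12≡14 → o
g(6)−g(6): 0 → a
m(12)−e(4): 8 → i
s(18)−a(0): 18 → s
z(25)−o(14): 11 → l
j(9)−p(15): -6≡20 → u

okqoaislu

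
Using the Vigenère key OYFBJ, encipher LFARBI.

ZDFSKW

Repeat the key across the message: OYFBJO
L(11)+O(14): 25 → Z
F(5)+Y(24): 29≡3 → D
A(0)+F(5): 5 → F
R(17)+B(1): 18 → S
B(1)+J(9): 10 → K
I(8)+O(14): 22 → W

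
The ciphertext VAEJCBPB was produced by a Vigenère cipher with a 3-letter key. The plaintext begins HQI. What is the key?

OKW

Subtract each crib letter from the matching ciphertext letter (mod 26):
V(21)−H(7)=14 → O
A(0)−Q(16)=-16≡10 → K
E(4)−I(8)=-4≡22 → W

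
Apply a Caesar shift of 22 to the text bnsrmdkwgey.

xjonizgscau

b(1): 1+22=23 → x
n(13): 13+22=35≡9 → j
s(18): 18+22=40≡14 → o
r(17): 17+22=39≡13 → n
m(12): 12+22=34≡8 → i
d(3): 3+22=25 → z
k(10): 10+22=32≡6 → g
w(22): 22+22=44≡18 → s
g(6): 6+22=28≡2 → c
e(4): 4+22=26≡0 → a
y(24): 24+22=46≡20 → u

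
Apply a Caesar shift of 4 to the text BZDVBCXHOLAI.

B(1): 1+4=5 → F
Z(25): 25+4=29≡3 → D
D(3): 3+4=7 → H
V(21): 21+4=25 → Z
B(1): 1+4=5 → F
C(2): 2+4=6 → G
X(23): 23+4=27≡1 → B
H(7): 7+4=11 → L
O(14): 14+4=18 → S
L(11): 11+4=15 → P
A(0): 0+4=4 → E
I(8): 8+4=12 → M

FDHZFGBLSPEM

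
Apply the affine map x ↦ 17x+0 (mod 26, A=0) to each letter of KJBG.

OXRY

K(10): 17·10+0=170≡14 → O
J(9): 17·9+0=153≡23 → X
B(1): 17·1+0=17 → R
G(6): 17·6+0=102≡24 → Y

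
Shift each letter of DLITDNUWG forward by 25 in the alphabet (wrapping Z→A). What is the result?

CKHSCMTVF

D(3): 3+25=28≡2 → C
L(11): 11+25=36≡10 → K
I(8): 8+25=33≡7 → H
T(19): 19+25=44≡18 → S
D(3): 3+25=28≡2 → C
N(13): 13+25=38≡12 → M
U(20): 20+25=45≡19 → T
W(22): 22+25=47≡21 → V
G(6): 6+25=31≡5 → F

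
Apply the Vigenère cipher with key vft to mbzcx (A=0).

hgsxc

Repeat the key across the message: vftvf
m(12)+v(21): 33≡7 → h
b(1)+f(5): 6 → g
z(25)+t(19): 44≡18 → s
c(2)+v(21): 23 → x
x(23)+f(5): 28≡2 → c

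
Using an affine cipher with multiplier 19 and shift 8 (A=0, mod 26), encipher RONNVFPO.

TOVVRZHO

R(17): 19·17+8=331≡19 → T
O(14): 19·14+8=274≡14 → O
N(13): 19·13+8=255≡21 → V
N(13): 19·13+8=255≡21 → V
V(21): 19·21+8=407≡17 → R
F(5): 19·5+8=103≡25 → Z
P(15): 19·15+8=293≡7 → H
O(14): 19·14+8=274≡14 → O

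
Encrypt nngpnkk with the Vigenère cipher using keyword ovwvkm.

Repeat the key across the message: ovwvkmo
n(13)+o(14): 27≡1 → b
n(13)+v(21): 34≡8 → i
g(6)+w(22): 28≡2 → c
p(15)+v(21): 36≡10 → k
n(13)+k(10): 23 → x
k(10)+m(12): 22 → w
k(10)+o(14): 24 → y

bickxwy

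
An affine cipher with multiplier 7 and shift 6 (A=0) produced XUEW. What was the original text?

The inverse of 7 mod 26 is 15, since 7·15=105≡1. Apply D(y)=15·(y−6) mod 26:
X(23): 15·(23−6)=255≡21 → V
U(20): 15·(20−6)=210≡2 → C
E(4): 15·(4−6)=-30≡22 → W
W(22): 15·(22−6)=240≡6 → G

VCWG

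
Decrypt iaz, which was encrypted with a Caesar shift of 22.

i(8): 8−22=-14≡12 → m
a(0): 0−22=-22≡4 → e
z(25): 25−22=3 → d

med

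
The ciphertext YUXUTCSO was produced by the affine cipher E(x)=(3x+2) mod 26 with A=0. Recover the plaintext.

The inverse of 3 mod 26 is 9, since 3·9=27≡1. Apply D(y)=9·(y−2) mod 26:
Y(24): 9·(24−2)=198≡16 → Q
U(20): 9·(20−2)=162≡6 → G
X(23): 9·(23−2)=189≡7 → H
U(20): 9·(20−2)=162≡6 → G
T(19): 9·(19−2)=153≡23 → X
C(2): 9·(2−2)=0 → A
S(18): 9·(18−2)=144≡14 → O
O(14): 9·(14−2)=108≡4 → E

QGHGXAOE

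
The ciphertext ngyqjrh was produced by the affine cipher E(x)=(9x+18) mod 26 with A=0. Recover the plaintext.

lqsuzxt

The inverse of 9 mod 26 is 3, since 9·3=27≡1. Apply D(y)=3·(y−18) mod 26:
n(13): 3·(13−18)=-15≡11 → l
g(6): 3·(6−18)=-36≡16 → q
y(24): 3·(24−18)=18 → s
q(16): 3·(16−18)=-6≡20 → u
j(9): 3·(9−18)=-27≡25 → z
r(17): 3·(17−18)=-3≡23 → x
h(7): 3·(7−18)=-33≡19 → t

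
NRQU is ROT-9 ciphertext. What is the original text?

EIHL

N(13): 13−9=4 → E
R(17): 17−9=8 → I
Q(16): 16−9=7 → H
U(20): 20−9=11 → L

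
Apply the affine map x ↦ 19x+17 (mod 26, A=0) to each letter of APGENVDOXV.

RQBPEAWXMA

A(0): 19·0+17=17 → R
P(15): 19·15+17=302≡16 → Q
G(6): 19·6+17=131≡1 → B
E(4): 19·4+17=93≡15 → P
N(13): 19·13+17=264≡4 → E
V(21): 19·21+17=416≡0 → A
D(3): 19·3+17=74≡22 → W
O(14): 19·14+17=283≡23 → X
X(23): 19·23+17=454≡12 → M
V(21): 19·21+17=416≡0 → A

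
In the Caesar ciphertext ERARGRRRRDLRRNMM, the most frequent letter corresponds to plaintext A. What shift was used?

The most frequent ciphertext letter is R (appears 8 times).
R is position 17; A is position 0.
Shift = 17.

17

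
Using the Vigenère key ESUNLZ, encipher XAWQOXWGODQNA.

BSQDZWAYIQBME

Repeat the key across the message: ESUNLZESUNLZE
X(23)+E(4): 27≡1 → B
A(0)+S(18): 18 → S
W(22)+U(20): 42≡16 → Q
Q(16)+N(13): 29≡3 → D
O(14)+L(11): 25 → Z
X(23)+Z(25): 48≡22 → W
W(22)+E(4): 26≡0 → A
G(6)+S(18): 24 → Y
O(14)+U(20): 34≡8 → I
D(3)+N(13): 16 → Q
Q(16)+L(11): 27≡1 → B
N(13)+Z(25): 38≡12 → M
A(0)+E(4): 4 → E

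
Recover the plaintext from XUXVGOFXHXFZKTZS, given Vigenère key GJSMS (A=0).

Repeat the key across the ciphertext: GJSMSGJSMSGJSMSG
X(23)−G(6): 17 → R
U(20)−J(9): 11 → L
X(23)−S(18): 5 → F
V(21)−M(12): 9 → J
G(6)−S(18): -12≡14 → O
O(14)−G(6): 8 → I
F(5)−J(9): -4≡22 → W
X(23)−S(18): 5 → F
H(7)−M(12): -5≡21 → V
X(23)−S(18): 5 → F
F(5)−G(6): -1≡25 → Z
Z(25)−J(9): 16 → Q
K(10)−S(18): -8≡18 → S
T(19)−M(12): 7 → H
Z(25)−S(18): 7 → H
S(18)−G(6): 12 → M

RLFJOIWFVFZQSHHM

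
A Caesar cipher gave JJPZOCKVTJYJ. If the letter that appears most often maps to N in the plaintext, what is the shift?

The most frequent ciphertext letter is J (appears 4 times).
J is position 9; N is position 13.
Shift = -4≡22.

22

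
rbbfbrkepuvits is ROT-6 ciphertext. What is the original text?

r(17): 17−6=11 → l
b(1): 1−6=-5≡21 → v
b(1): 1−6=-5≡21 → v
f(5): 5−6=-1≡25 → z
b(1): 1−6=-5≡21 → v
r(17): 17−6=11 → l
k(10): 10−6=4 → e
e(4): 4−6=-2≡24 → y
p(15): 15−6=9 → j
u(20): 20−6=14 → o
v(21): 21−6=15 → p
i(8): 8−6=2 → c
t(19): 19−6=13 → n
s(18): 18−6=12 → m

lvvzvleyjopcnm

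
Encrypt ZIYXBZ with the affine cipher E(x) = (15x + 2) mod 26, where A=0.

Z(25): 15·25+2=377≡13 → N
I(8): 15·8+2=122≡18 → S
Y(24): 15·24+2=362≡24 → Y
X(23): 15·23+2=347≡9 → J
B(1): 15·1+2=17 → R
Z(25): 15·25+2=377≡13 → N

NSYJRN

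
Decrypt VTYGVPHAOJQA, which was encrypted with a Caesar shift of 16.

FDIQFZRKYTAK

V(21): 21−16=5 → F
T(19): 19−16=3 → D
Y(24): 24−16=8 → I
G(6): 6−16=-10≡16 → Q
V(21): 21−16=5 → F
P(15): 15−16=-1≡25 → Z
H(7): 7−16=-9≡17 → R
A(0): 0−16=-16≡10 → K
O(14): 14−16=-2≡24 → Y
J(9): 9−16=-7≡19 → T
Q(16): 16−16=0 → A
A(0): 0−16=-16≡10 → K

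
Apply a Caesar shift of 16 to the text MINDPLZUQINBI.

M(12): 12+16=28≡2 → C
I(8): 8+16=24 → Y
N(13): 13+16=29≡3 → D
D(3): 3+16=19 → T
P(15): 15+16=31≡5 → F
L(11): 11+16=27≡1 → B
Z(25): 25+16=41≡15 → P
U(20): 20+16=36≡10 → K
Q(16): 16+16=32≡6 → G
I(8): 8+16=24 → Y
N(13): 13+16=29≡3 → D
B(1): 1+16=17 → R
I(8): 8+16=24 → Y

CYDTFBPKGYDRY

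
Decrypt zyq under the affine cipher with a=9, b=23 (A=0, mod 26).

The inverse of 9 mod 26 is 3, since 9·3=27≡1. Apply D(y)=3·(y−23) mod 26:
z(25): 3·(25−23)=6 → g
y(24): 3·(24−23)=3 → d
q(16): 3·(16−23)=-21≡5 → f

gdf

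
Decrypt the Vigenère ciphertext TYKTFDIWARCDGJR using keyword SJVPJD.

BPPEWAQNFCTAOAW

Repeat the key across the ciphertext: SJVPJDSJVPJDSJV
T(19)−S(18): 1 → B
Y(24)−J(9): 15 → P
K(10)−V(21): -11≡15 → P
T(19)−P(15): 4 → E
F(5)−J(9): -4≡22 → W
D(3)−D(3): 0 → A
I(8)−S(18): -10≡16 → Q
W(22)−J(9): 13 → N
A(0)−V(21): -21≡5 → F
R(17)−P(15): 2 → C
C(2)−J(9): -7≡19 → T
D(3)−D(3): 0 → A
G(6)−S(18): -12≡14 → O
J(9)−J(9): 0 → A
R(17)−V(21): -4≡22 → W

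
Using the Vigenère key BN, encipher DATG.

ENUT

Repeat the key across the message: BNBN
D(3)+B(1): 4 → E
A(0)+N(13): 13 → N
T(19)+B(1): 20 → U
G(6)+N(13): 19 → T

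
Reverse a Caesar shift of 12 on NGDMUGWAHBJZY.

BURAIUKOVPXNM

N(13): 13−12=1 → B
G(6): 6−12=-6≡20 → U
D(3): 3−12=-9≡17 → R
M(12): 12−12=0 → A
U(20): 20−12=8 → I
G(6): 6−12=-6≡20 → U
W(22): 22−12=10 → K
A(0): 0−12=-12≡14 → O
H(7): 7−12=-5≡21 → V
B(1): 1−12=-11≡15 → P
J(9): 9−12=-3≡23 → X
Z(25): 25−12=13 → N
Y(24): 24−12=12 → M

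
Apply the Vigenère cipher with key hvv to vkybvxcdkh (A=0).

Repeat the key across the message: hvvhvvhvvh
v(21)+h(7): 28≡2 → c
k(10)+v(21): 31≡5 → f
y(24)+v(21): 45≡19 → t
b(1)+h(7): 8 → i
v(21)+v(21): 42≡16 → q
x(23)+v(21): 44≡18 → s
c(2)+h(7): 9 → j
d(3)+v(21): 24 → y
k(10)+v(21): 31≡5 → f
h(7)+h(7): 14 → o

cftiqsjyfo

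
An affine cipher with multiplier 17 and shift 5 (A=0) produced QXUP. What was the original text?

TYHW

The inverse of 17 mod 26 is 23, since 17·23=391≡1. Apply D(y)=23·(y−5) mod 26:
Q(16): 23·(16−5)=253≡19 → T
X(23): 23·(23−5)=414≡24 → Y
U(20): 23·(20−5)=345≡7 → H
P(15): 23·(15−5)=230≡22 → W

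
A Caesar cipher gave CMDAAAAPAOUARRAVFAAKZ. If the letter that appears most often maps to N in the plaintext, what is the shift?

The most frequent ciphertext letter is A (appears 9 times).
A is position 0; N is position 13.
Shift = -13≡13.

13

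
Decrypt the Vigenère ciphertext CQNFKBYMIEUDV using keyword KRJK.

Repeat the key across the ciphertext: KRJKKRJKKRJKK
C(2)−K(10): -8≡18 → S
Q(16)−R(17): -1≡25 → Z
N(13)−J(9): 4 → E
F(5)−K(10): -5≡21 → V
K(10)−K(10): 0 → A
B(1)−R(17): -16≡10 → K
Y(24)−J(9): 15 → P
M(12)−K(10): 2 → C
I(8)−K(10): -2≡24 → Y
E(4)−R(17): -13≡13 → N
U(20)−J(9): 11 → L
D(3)−K(10): -7≡19 → T
V(21)−K(10): 11 → L

SZEVAKPCYNLTL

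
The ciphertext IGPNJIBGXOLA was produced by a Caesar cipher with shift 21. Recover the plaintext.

I(8): 8−21=-13≡13 → N
G(6): 6−21=-15≡11 → L
P(15): 15−21=-6≡20 → U
N(13): 13−21=-8≡18 → S
J(9): 9−21=-12≡14 → O
I(8): 8−21=-13≡13 → N
B(1): 1−21=-20≡6 → G
G(6): 6−21=-15≡11 → L
X(23): 23−21=2 → C
O(14): 14−21=-7≡19 → T
L(11): 11−21=-10≡16 → Q
A(0): 0−21=-21≡5 → F

NLUSONGLCTQF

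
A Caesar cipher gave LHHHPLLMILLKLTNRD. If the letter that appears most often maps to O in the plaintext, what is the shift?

23

The most frequent ciphertext letter is L (appears 6 times).
L is position 11; O is position 14.
Shift = -3≡23.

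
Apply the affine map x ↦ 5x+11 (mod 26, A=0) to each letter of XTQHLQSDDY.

WCNUONXAAB

X(23): 5·23+11=126≡22 → W
T(19): 5·19+11=106≡2 → C
Q(16): 5·16+11=91≡13 → N
H(7): 5·7+11=46≡20 → U
L(11): 5·11+11=66≡14 → O
Q(16): 5·16+11=91≡13 → N
S(18): 5·18+11=101≡23 → X
D(3): 5·3+11=26≡0 → A
D(3): 5·3+11=26≡0 → A
Y(24): 5·24+11=131≡1 → B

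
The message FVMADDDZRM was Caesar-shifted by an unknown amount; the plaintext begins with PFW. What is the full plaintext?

From the crib: F(5)−P(15)=-10≡16, so the shift is 16.
Subtract 16 from each ciphertext letter:
F(5): 5−16=-11≡15 → P
V(21): 21−16=5 → F
M(12): 12−16=-4≡22 → W
A(0): 0−16=-16≡10 → K
D(3): 3−16=-13≡13 → N
D(3): 3−16=-13≡13 → N
D(3): 3−16=-13≡13 → N
Z(25): 25−16=9 → J
R(17): 17−16=1 → B
M(12): 12−16=-4≡22 → W

PFWKNNNJBW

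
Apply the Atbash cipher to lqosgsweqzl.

l(11) → o(14)
q(16) → j(9)
o(14) → l(11)
s(18) → h(7)
g(6) → t(19)
s(18) → h(7)
w(22) → d(3)
e(4) → v(21)
q(16) → j(9)
z(25) → a(0)
l(11) → o(14)

ojlhthdvjao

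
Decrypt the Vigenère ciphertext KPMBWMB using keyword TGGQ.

RJGLDGV

Repeat the key across the ciphertext: TGGQTGG
K(10)−T(19): -9≡17 → R
P(15)−G(6): 9 → J
M(12)−G(6): 6 → G
B(1)−Q(16): -15≡11 → L
W(22)−T(19): 3 → D
M(12)−G(6): 6 → G
B(1)−G(6): -5≡21 → V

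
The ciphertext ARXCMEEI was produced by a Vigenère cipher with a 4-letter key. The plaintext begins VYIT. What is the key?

Subtract each crib letter from the matching ciphertext letter (mod 26):
A(0)−V(21)=-21≡5 → F
R(17)−Y(24)=-7≡19 → T
X(23)−I(8)=15 → P
C(2)−T(19)=-17≡9 → J

FTPJ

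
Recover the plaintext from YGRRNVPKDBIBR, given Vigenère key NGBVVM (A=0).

LAQWSJCECGNPE

Repeat the key across the ciphertext: NGBVVMNGBVVMN
Y(24)−N(13): 11 → L
G(6)−G(6): 0 → A
R(17)−B(1): 16 → Q
R(17)−V(21): -4≡22 → W
N(13)−V(21): -8≡18 → S
V(21)−M(12): 9 → J
P(15)−N(13): 2 → C
K(10)−G(6): 4 → E
D(3)−B(1): 2 → C
B(1)−V(21): -20≡6 → G
I(8)−V(21): -13≡13 → N
B(1)−M(12): -11≡15 → P
R(17)−N(13): 4 → E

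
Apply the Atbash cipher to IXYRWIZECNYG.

I(8) → R(17)
X(23) → C(2)
Y(24) → B(1)
R(17) → I(8)
W(22) → D(3)
I(8) → R(17)
Z(25) → A(0)
E(4) → V(21)
C(2) → X(23)
N(13) → M(12)
Y(24) → B(1)
G(6) → T(19)

RCBIDRAVXMBT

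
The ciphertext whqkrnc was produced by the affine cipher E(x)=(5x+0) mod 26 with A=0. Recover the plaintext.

The inverse of 5 mod 26 is 21, since 5·21=105≡1. Apply D(y)=21·(y−0) mod 26:
w(22): 21·(22−0)=462≡20 → u
h(7): 21·(7−0)=147≡17 → r
q(16): 21·(16−0)=336≡24 → y
k(10): 21·(10−0)=210≡2 → c
r(17): 21·(17−0)=357≡19 → t
n(13): 21·(13−0)=273≡13 → n
c(2): 21·(2−0)=42≡16 → q

uryctnq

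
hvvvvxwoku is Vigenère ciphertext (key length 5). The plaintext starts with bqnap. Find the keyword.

gfivg

Subtract each crib letter from the matching ciphertext letter (mod 26):
h(7)−b(1)=6 → g
v(21)−q(16)=5 → f
v(21)−n(13)=8 → i
v(21)−a(0)=21 → v
v(21)−p(15)=6 → g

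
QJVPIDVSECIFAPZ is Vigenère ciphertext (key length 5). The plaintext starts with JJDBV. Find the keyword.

Subtract each crib letter from the matching ciphertext letter (mod 26):
Q(16)−J(9)=7 → H
J(9)−J(9)=0 → A
V(21)−D(3)=18 → S
P(15)−B(1)=14 → O
I(8)−V(21)=-13≡13 → N

HASON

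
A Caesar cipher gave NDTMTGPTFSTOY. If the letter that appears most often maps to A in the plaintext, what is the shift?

19

The most frequent ciphertext letter is T (appears 4 times).
T is position 19; A is position 0.
Shift = 19.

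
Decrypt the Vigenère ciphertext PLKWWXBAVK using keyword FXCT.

KOIDRAZHQN

Repeat the key across the ciphertext: FXCTFXCTFX
P(15)−F(5): 10 → K
L(11)−X(23): -12≡14 → O
K(10)−C(2): 8 → I
W(22)−T(19): 3 → D
W(22)−F(5): 17 → R
X(23)−X(23): 0 → A
B(1)−C(2): -1≡25 → Z
A(0)−T(19): -19≡7 → H
V(21)−F(5): 16 → Q
K(10)−X(23): -13≡13 → N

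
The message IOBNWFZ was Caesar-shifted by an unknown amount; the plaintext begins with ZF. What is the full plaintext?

ZFSENWQ

From the crib: I(8)−Z(25)=-17≡9, so the shift is 9.
Subtract 9 from each ciphertext letter:
I(8): 8−9=-1≡25 → Z
O(14): 14−9=5 → F
B(1): 1−9=-8≡18 → S
N(13): 13−9=4 → E
W(22): 22−9=13 → N
F(5): 5−9=-4≡22 → W
Z(25): 25−9=16 → Q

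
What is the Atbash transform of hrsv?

h(7) → s(18)
r(17) → i(8)
s(18) → h(7)
v(21) → e(4)

sihe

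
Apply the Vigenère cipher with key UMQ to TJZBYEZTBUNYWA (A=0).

NVPVKUTFROZOQM

Repeat the key across the message: UMQUMQUMQUMQUM
T(19)+U(20): 39≡13 → N
J(9)+M(12): 21 → V
Z(25)+Q(16): 41≡15 → P
B(1)+U(20): 21 → V
Y(24)+M(12): 36≡10 → K
E(4)+Q(16): 20 → U
Z(25)+U(20): 45≡19 → T
T(19)+M(12): 31≡5 → F
B(1)+Q(16): 17 → R
U(20)+U(20): 40≡14 → O
N(13)+M(12): 25 → Z
Y(24)+Q(16): 40≡14 → O
W(22)+U(20): 42≡16 → Q
A(0)+M(12): 12 → M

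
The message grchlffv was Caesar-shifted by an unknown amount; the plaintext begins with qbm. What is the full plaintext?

From the crib: g(6)−q(16)=-10≡16, so the shift is 16.
Subtract 16 from each ciphertext letter:
g(6): 6−16=-10≡16 → q
r(17): 17−16=1 → b
c(2): 2−16=-14≡12 → m
h(7): 7−16=-9≡17 → r
l(11): 11−16=-5≡21 → v
f(5): 5−16=-11≡15 → p
f(5): 5−16=-11≡15 → p
v(21): 21−16=5 → f

qbmrvppf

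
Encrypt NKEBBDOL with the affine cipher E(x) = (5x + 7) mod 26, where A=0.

N(13): 5·13+7=72≡20 → U
K(10): 5·10+7=57≡5 → F
E(4): 5·4+7=27≡1 → B
B(1): 5·1+7=12 → M
B(1): 5·1+7=12 → M
D(3): 5·3+7=22 → W
O(14): 5·14+7=77≡25 → Z
L(11): 5·11+7=62≡10 → K

UFBMMWZK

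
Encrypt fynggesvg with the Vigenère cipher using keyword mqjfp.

Repeat the key across the message: mqjfpmqjf
f(5)+m(12): 17 → r
y(24)+q(16): 40≡14 → o
n(13)+j(9): 22 → w
g(6)+f(5): 11 → l
g(6)+p(15): 21 → v
e(4)+m(12): 16 → q
s(18)+q(16): 34≡8 → i
v(21)+j(9): 30≡4 → e
g(6)+f(5): 11 → l

rowlvqiel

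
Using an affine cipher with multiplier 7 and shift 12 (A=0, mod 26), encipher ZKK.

FEE

Z(25): 7·25+12=187≡5 → F
K(10): 7·10+12=82≡4 → E
K(10): 7·10+12=82≡4 → E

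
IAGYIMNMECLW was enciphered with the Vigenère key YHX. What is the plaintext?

KTJABPPFHEEZ

Repeat the key across the ciphertext: YHXYHXYHXYHX
I(8)−Y(24): -16≡10 → K
A(0)−H(7): -7≡19 → T
G(6)−X(23): -17≡9 → J
Y(24)−Y(24): 0 → A
I(8)−H(7): 1 → B
M(12)−X(23): -11≡15 → P
N(13)−Y(24): -11≡15 → P
M(12)−H(7): 5 → F
E(4)−X(23): -19≡7 → H
C(2)−Y(24): -22≡4 → E
L(11)−H(7): 4 → E
W(22)−X(23): -1≡25 → Z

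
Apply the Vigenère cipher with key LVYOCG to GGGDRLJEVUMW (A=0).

RBERTRUZTIOC

Repeat the key across the message: LVYOCGLVYOCG
G(6)+L(11): 17 → R
G(6)+V(21): 27≡1 → B
G(6)+Y(24): 30≡4 → E
D(3)+O(14): 17 → R
R(17)+C(2): 19 → T
L(11)+G(6): 17 → R
J(9)+L(11): 20 → U
E(4)+V(21): 25 → Z
V(21)+Y(24): 45≡19 → T
U(20)+O(14): 34≡8 → I
M(12)+C(2): 14 → O
W(22)+G(6): 28≡2 → C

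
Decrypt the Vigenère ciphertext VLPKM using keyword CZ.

Repeat the key across the ciphertext: CZCZC
V(21)−C(2): 19 → T
L(11)−Z(25): -14≡12 → M
P(15)−C(2): 13 → N
K(10)−Z(25): -15≡11 → L
M(12)−C(2): 10 → K

TMNLK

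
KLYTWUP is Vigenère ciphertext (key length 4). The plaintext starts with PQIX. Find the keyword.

Subtract each crib letter from the matching ciphertext letter (mod 26):
K(10)−P(15)=-5≡21 → V
L(11)−Q(16)=-5≡21 → V
Y(24)−I(8)=16 → Q
T(19)−X(23)=-4≡22 → W

VVQW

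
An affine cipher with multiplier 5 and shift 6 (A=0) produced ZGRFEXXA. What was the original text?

JAXFKTTE

The inverse of 5 mod 26 is 21, since 5·21=105≡1. Apply D(y)=21·(y−6) mod 26:
Z(25): 21·(25−6)=399≡9 → J
G(6): 21·(6−6)=0 → A
R(17): 21·(17−6)=231≡23 → X
F(5): 21·(5−6)=-21≡5 → F
E(4): 21·(4−6)=-42≡10 → K
X(23): 21·(23−6)=357≡19 → T
X(23): 21·(23−6)=357≡19 → T
A(0): 21·(0−6)=-126≡4 → E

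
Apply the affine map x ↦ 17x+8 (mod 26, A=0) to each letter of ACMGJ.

IQEGF

A(0): 17·0+8=8 → I
C(2): 17·2+8=42≡16 → Q
M(12): 17·12+8=212≡4 → E
G(6): 17·6+8=110≡6 → G
J(9): 17·9+8=161≡5 → F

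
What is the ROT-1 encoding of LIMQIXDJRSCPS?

MJNRJYEKSTDQT

L(11): 11+1=12 → M
I(8): 8+1=9 → J
M(12): 12+1=13 → N
Q(16): 16+1=17 → R
I(8): 8+1=9 → J
X(23): 23+1=24 → Y
D(3): 3+1=4 → E
J(9): 9+1=10 → K
R(17): 17+1=18 → S
S(18): 18+1=19 → T
C(2): 2+1=3 → D
P(15): 15+1=16 → Q
S(18): 18+1=19 → T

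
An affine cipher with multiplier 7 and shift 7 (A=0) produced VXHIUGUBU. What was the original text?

The inverse of 7 mod 26 is 15, since 7·15=105≡1. Apply D(y)=15·(y−7) mod 26:
V(21): 15·(21−7)=210≡2 → C
X(23): 15·(23−7)=240≡6 → G
H(7): 15·(7−7)=0 → A
I(8): 15·(8−7)=15 → P
U(20): 15·(20−7)=195≡13 → N
G(6): 15·(6−7)=-15≡11 → L
U(20): 15·(20−7)=195≡13 → N
B(1): 15·(1−7)=-90≡14 → O
U(20): 15·(20−7)=195≡13 → N

CGAPNLNON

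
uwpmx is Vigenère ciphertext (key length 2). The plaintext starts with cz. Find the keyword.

sx

Subtract each crib letter from the matching ciphertext letter (mod 26):
u(20)−c(2)=18 → s
w(22)−z(25)=-3≡23 → x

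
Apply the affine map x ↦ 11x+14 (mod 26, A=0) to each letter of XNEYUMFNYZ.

HBGSAQRBSD

X(23): 11·23+14=267≡7 → H
N(13): 11·13+14=157≡1 → B
E(4): 11·4+14=58≡6 → G
Y(24): 11·24+14=278≡18 → S
U(20): 11·20+14=234≡0 → A
M(12): 11·12+14=146≡16 → Q
F(5): 11·5+14=69≡17 → R
N(13): 11·13+14=157≡1 → B
Y(24): 11·24+14=278≡18 → S
Z(25): 11·25+14=289≡3 → D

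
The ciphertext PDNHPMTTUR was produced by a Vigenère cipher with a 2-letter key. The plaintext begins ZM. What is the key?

Subtract each crib letter from the matching ciphertext letter (mod 26):
P(15)−Z(25)=-10≡16 → Q
D(3)−M(12)=-9≡17 → R

QR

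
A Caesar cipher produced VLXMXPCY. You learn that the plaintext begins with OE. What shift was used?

7

From the crib: V(21)−O(14)=7, so the shift is 7.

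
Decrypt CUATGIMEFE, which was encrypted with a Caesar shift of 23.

C(2): 2−23=-21≡5 → F
U(20): 20−23=-3≡23 → X
A(0): 0−23=-23≡3 → D
T(19): 19−23=-4≡22 → W
G(6): 6−23=-17≡9 → J
I(8): 8−23=-15≡11 → L
M(12): 12−23=-11≡15 → P
E(4): 4−23=-19≡7 → H
F(5): 5−23=-18≡8 → I
E(4): 4−23=-19≡7 → H

FXDWJLPHIH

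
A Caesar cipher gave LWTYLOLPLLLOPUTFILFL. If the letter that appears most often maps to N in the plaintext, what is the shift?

The most frequent ciphertext letter is L (appears 8 times).
L is position 11; N is position 13.
Shift = -2≡24.

24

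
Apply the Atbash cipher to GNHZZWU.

TMSAADF

G(6) → T(19)
N(13) → M(12)
H(7) → S(18)
Z(25) → A(0)
Z(25) → A(0)
W(22) → D(3)
U(20) → F(5)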